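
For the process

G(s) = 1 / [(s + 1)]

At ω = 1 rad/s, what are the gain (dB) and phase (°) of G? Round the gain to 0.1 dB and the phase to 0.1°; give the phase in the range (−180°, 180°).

At ω = 1 rad/s:
pole (1 + j1·1) = 1 + j1 → |·| ≈ 1.4142, ∠ ≈ 45.00°
|G| = 1 · 1 / (1.4142) ≈ 0.70711
Gain = 20 log₁₀(0.70711) ≈ -3.01 dB
∠G = (0°) − (45.00°) = -45.00°

-3.0 dB, -45.0°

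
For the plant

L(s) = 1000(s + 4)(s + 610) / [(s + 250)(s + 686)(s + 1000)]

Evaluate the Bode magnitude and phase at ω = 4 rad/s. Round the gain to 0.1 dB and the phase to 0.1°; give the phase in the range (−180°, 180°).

At s = jω = j4:
zero (s+4): 4 + j4 → |·| = √(4²+4²) = √32 ≈ 5.6569, ∠ = arctan(4/4) ≈ 45.00°
zero (s+610): 610 + j4 → |·| = √(610²+4²) = √372116 ≈ 610.01, ∠ = arctan(4/610) ≈ 0.38°
pole (s+250): 250 + j4 → |·| = √(250²+4²) = √62516 ≈ 250.03, ∠ = arctan(4/250) ≈ 0.92°
pole (s+686): 686 + j4 → |·| = √(686²+4²) = √470612 ≈ 686.01, ∠ = arctan(4/686) ≈ 0.33°
pole (s+1000): 1000 + j4 → |·| = √(1000²+4²) = √1000016 ≈ 1000, ∠ = arctan(4/1000) ≈ 0.23°
|L| = 1000 · 3450.8 / 1.7152e+08 ≈ 0.020119
Gain = 20 log₁₀(0.020119) ≈ -33.93 dB
∠L = 45.38° − 1.48° = 43.90°

-33.9 dB, 43.9°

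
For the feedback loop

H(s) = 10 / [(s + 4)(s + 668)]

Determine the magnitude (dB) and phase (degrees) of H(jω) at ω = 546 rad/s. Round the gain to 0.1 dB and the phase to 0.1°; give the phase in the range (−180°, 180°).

-93.5 dB, -128.8°

At s = jω = j546:
pole (s+4): 4 + j546 → |·| = √(4²+546²) = √298132 ≈ 546.01, ∠ = arctan(546/4) ≈ 89.58°
pole (s+668): 668 + j546 → |·| = √(668²+546²) = √744340 ≈ 862.75, ∠ = arctan(546/668) ≈ 39.26°
|H| = 10 / 4.7107e+05 ≈ 2.1228e-05
Gain = 20 log₁₀(2.1228e-05) ≈ -93.46 dB
∠H = 0.00° − 128.84° = -128.84°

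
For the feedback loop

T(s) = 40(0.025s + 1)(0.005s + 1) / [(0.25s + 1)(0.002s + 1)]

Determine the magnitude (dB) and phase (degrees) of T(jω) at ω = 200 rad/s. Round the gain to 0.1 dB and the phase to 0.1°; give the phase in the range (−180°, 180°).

14.6 dB, 13.0°

At ω = 200 rad/s:
zero (1 + j200·0.025) = 1 + j5 → |·| ≈ 5.099, ∠ ≈ 78.69°
zero (1 + j200·0.005) = 1 + j1 → |·| ≈ 1.4142, ∠ ≈ 45.00°
pole (1 + j200·0.25) = 1 + j50 → |·| ≈ 50.01, ∠ ≈ 88.85°
pole (1 + j200·0.002) = 1 + j0.4 → |·| ≈ 1.077, ∠ ≈ 21.80°
|T| = 40 · 5.099 · 1.4142 / (50.01 · 1.077) ≈ 5.3553
Gain = 20 log₁₀(5.3553) ≈ 14.58 dB
∠T = (78.69° + 45.00°) − (88.85° + 21.80°) = 13.04°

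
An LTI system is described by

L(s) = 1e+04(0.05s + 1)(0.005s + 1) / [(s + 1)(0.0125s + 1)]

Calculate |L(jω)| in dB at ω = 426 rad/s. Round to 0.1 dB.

46.7 dB

At ω = 426 rad/s:
zero (1 + j426·0.05) = 1 + j21.3 → |·| ≈ 21.323, ∠ ≈ 87.31°
zero (1 + j426·0.005) = 1 + j2.13 → |·| ≈ 2.3531, ∠ ≈ 64.85°
pole (1 + j426·1) = 1 + j426 → |·| ≈ 426, ∠ ≈ 89.87°
pole (1 + j426·0.0125) = 1 + j5.325 → |·| ≈ 5.4181, ∠ ≈ 79.36°
|L| = 1e+04 · 21.323 · 2.3531 / (426 · 5.4181) ≈ 217.39
Gain = 20 log₁₀(217.39) ≈ 46.74 dB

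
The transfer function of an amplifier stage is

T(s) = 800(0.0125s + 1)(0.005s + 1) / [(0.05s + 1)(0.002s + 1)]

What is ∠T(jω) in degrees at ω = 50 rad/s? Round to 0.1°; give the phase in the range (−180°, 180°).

-27.9°

At ω = 50 rad/s:
zero (1 + j50·0.0125) = 1 + j0.625 → |·| ≈ 1.1792, ∠ ≈ 32.01°
zero (1 + j50·0.005) = 1 + j0.25 → |·| ≈ 1.0308, ∠ ≈ 14.04°
pole (1 + j50·0.05) = 1 + j2.5 → |·| ≈ 2.6926, ∠ ≈ 68.20°
pole (1 + j50·0.002) = 1 + j0.1 → |·| ≈ 1.005, ∠ ≈ 5.71°
∠T = (32.01° + 14.04°) − (68.20° + 5.71°) = -27.86°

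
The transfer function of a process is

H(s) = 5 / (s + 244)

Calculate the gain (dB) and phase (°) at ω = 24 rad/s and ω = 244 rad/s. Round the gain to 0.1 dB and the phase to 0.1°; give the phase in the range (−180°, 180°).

At s = jω = j24:
pole (s+244): 244 + j24 → |·| = √(244²+24²) = √60112 ≈ 245.18, ∠ = arctan(24/244) ≈ 5.62°
|H| = 5 / 245.18 ≈ 0.020393
Gain = 20 log₁₀(0.020393) ≈ -33.81 dB
∠H = 0.00° − 5.62° = -5.62°

At s = jω = j244:
pole (s+244): 244 + j244 → |·| = √(244²+244²) = √119072 ≈ 345.07, ∠ = arctan(244/244) ≈ 45.00°
|H| = 5 / 345.07 ≈ 0.01449
Gain = 20 log₁₀(0.01449) ≈ -36.78 dB
∠H = 0.00° − 45.00° = -45.00°

ω = 24: -33.8 dB, -5.6°; ω = 244: -36.8 dB, -45.0°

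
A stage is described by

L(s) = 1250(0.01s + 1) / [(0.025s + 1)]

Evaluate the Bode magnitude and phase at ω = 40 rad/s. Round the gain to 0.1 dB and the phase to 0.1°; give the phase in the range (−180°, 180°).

At ω = 40 rad/s:
zero (1 + j40·0.01) = 1 + j0.4 → |·| ≈ 1.077, ∠ ≈ 21.80°
pole (1 + j40·0.025) = 1 + j1 → |·| ≈ 1.4142, ∠ ≈ 45.00°
|L| = 1250 · 1.077 / (1.4142) ≈ 951.95
Gain = 20 log₁₀(951.95) ≈ 59.57 dB
∠L = (21.80°) − (45.00°) = -23.20°

59.6 dB, -23.2°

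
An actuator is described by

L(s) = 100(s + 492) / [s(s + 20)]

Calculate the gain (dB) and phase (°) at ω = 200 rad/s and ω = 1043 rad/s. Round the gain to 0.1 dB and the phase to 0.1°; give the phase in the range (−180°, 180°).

ω = 200: 2.4 dB, -152.2°; ω = 1043: -19.5 dB, -114.2°

At s = jω = j200:
zero (s+492): 492 + j200 → |·| = √(492²+200²) = √282064 ≈ 531.1, ∠ = arctan(200/492) ≈ 22.12°
pole (s+20): 20 + j200 → |·| = √(20²+200²) = √40400 ≈ 201, ∠ = arctan(200/20) ≈ 84.29°
pole at origin: |s| = 200, ∠ = 90.00° (in denominator)
|L| = 100 · 531.1 / 40200 ≈ 1.3211
Gain = 20 log₁₀(1.3211) ≈ 2.42 dB
∠L = 22.12° − 174.29° = -152.17°

At s = jω = j1043:
zero (s+492): 492 + j1043 → |·| = √(492²+1043²) = √1329913 ≈ 1153.2, ∠ = arctan(1043/492) ≈ 64.75°
pole (s+20): 20 + j1043 → |·| = √(20²+1043²) = √1088249 ≈ 1043.2, ∠ = arctan(1043/20) ≈ 88.90°
pole at origin: |s| = 1043, ∠ = 90.00° (in denominator)
|L| = 100 · 1153.2 / 1.0881e+06 ≈ 0.10598
Gain = 20 log₁₀(0.10598) ≈ -19.50 dB
∠L = 64.75° − 178.90° = -114.15°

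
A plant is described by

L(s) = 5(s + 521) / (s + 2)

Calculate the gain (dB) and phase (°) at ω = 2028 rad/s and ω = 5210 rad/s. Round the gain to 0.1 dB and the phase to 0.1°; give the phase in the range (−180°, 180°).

At s = jω = j2028:
zero (s+521): 521 + j2028 → |·| = √(521²+2028²) = √4384225 ≈ 2093.9, ∠ = arctan(2028/521) ≈ 75.59°
pole (s+2): 2 + j2028 → |·| = √(2²+2028²) = √4112788 ≈ 2028, ∠ = arctan(2028/2) ≈ 89.94°
|L| = 5 · 2093.9 / 2028 ≈ 5.1625
Gain = 20 log₁₀(5.1625) ≈ 14.26 dB
∠L = 75.59° − 89.94° = -14.35°

At s = jω = j5210:
zero (s+521): 521 + j5210 → |·| = √(521²+5210²) = √27415541 ≈ 5236, ∠ = arctan(5210/521) ≈ 84.29°
pole (s+2): 2 + j5210 → |·| = √(2²+5210²) = √27144104 ≈ 5210, ∠ = arctan(5210/2) ≈ 89.98°
|L| = 5 · 5236 / 5210 ≈ 5.025
Gain = 20 log₁₀(5.025) ≈ 14.02 dB
∠L = 84.29° − 89.98° = -5.69°

ω = 2028: 14.3 dB, -14.4°; ω = 5210: 14.0 dB, -5.7°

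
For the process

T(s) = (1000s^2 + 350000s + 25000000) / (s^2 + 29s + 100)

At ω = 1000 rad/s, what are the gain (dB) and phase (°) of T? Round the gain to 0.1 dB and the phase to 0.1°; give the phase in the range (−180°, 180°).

Substitute s = j1000:
Numerator: 1000(j1000)^2 + 350000(j1000) + 25000000 = -975000000 + j350000000
Denominator: (j1000)^2 + 29(j1000) + 100 = -999900 + j29000
|N| = √(975000000² + 350000000²) ≈ 1.0359e+09, ∠N ≈ 160.25°
|D| = √(999900² + 29000²) ≈ 1.0003e+06, ∠D ≈ 178.34°
|T| = 1.0359e+09 / 1.0003e+06 ≈ 1035.6
Gain = 20 log₁₀(1035.6) ≈ 60.30 dB
∠T = 160.25° − 178.34° = -18.09°

60.3 dB, -18.1°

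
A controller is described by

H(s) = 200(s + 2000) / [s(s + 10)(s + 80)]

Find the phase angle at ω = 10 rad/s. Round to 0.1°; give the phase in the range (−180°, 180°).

At s = jω = j10:
zero (s+2000): 2000 + j10 → |·| = √(2000²+10²) = √4000100 ≈ 2000, ∠ = arctan(10/2000) ≈ 0.29°
pole (s+10): 10 + j10 → |·| = √(10²+10²) = √200 ≈ 14.142, ∠ = arctan(10/10) ≈ 45.00°
pole (s+80): 80 + j10 → |·| = √(80²+10²) = √6500 ≈ 80.623, ∠ = arctan(10/80) ≈ 7.13°
pole at origin: |s| = 10, ∠ = 90.00° (in denominator)
∠H = 0.29° − 142.13° = -141.84°

-141.8°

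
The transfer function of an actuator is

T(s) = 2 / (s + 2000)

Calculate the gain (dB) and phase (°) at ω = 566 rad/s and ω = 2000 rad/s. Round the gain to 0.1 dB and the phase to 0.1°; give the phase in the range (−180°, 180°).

Substitute s = j566:
Numerator: 2 = 2 + j0
Denominator: (j566) + 2000 = 2000 + j566
|N| = √(2² + 0²) ≈ 2, ∠N ≈ 0.00°
|D| = √(2000² + 566²) ≈ 2078.5, ∠D ≈ 15.80°
|T| = 2 / 2078.5 ≈ 0.00096223
Gain = 20 log₁₀(0.00096223) ≈ -60.33 dB
∠T = 0.00° − 15.80° = -15.80°

Substitute s = j2000:
Numerator: 2 = 2 + j0
Denominator: (j2000) + 2000 = 2000 + j2000
|N| = √(2² + 0²) ≈ 2, ∠N ≈ 0.00°
|D| = √(2000² + 2000²) ≈ 2828.4, ∠D ≈ 45.00°
|T| = 2 / 2828.4 ≈ 0.00070711
Gain = 20 log₁₀(0.00070711) ≈ -63.01 dB
∠T = 0.00° − 45.00° = -45.00°

ω = 566: -60.3 dB, -15.8°; ω = 2000: -63.0 dB, -45.0°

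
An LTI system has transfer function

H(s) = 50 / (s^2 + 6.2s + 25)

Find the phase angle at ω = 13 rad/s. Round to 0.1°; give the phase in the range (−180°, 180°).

-150.8°

At s = jω = j13:
quadratic: (j13)² + 6.2·j13 + 25 = -144 + j80.6 → |·| ≈ 165.02, ∠ ≈ 150.76°
∠H = 0.00° − 150.76° = -150.76°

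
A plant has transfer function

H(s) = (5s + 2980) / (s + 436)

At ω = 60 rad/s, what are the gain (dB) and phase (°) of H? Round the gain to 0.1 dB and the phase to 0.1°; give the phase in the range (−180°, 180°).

16.7 dB, -2.1°

Substitute s = j60:
Numerator: 5(j60) + 2980 = 2980 + j300
Denominator: (j60) + 436 = 436 + j60
|N| = √(2980² + 300²) ≈ 2995.1, ∠N ≈ 5.75°
|D| = √(436² + 60²) ≈ 440.11, ∠D ≈ 7.84°
|H| = 2995.1 / 440.11 ≈ 6.8053
Gain = 20 log₁₀(6.8053) ≈ 16.66 dB
∠H = 5.75° − 7.84° = -2.09°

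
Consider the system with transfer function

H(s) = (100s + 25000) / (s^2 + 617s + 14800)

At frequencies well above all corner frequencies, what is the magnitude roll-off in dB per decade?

-20 dB/decade

Each pole contributes −20 dB/decade at high frequency; each zero contributes +20 dB/decade.
Net: 1 zero(s) − 2 pole(s) → -20 dB/decade.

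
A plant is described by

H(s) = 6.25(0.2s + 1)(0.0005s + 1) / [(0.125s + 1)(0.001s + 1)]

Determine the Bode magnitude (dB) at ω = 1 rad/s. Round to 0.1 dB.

At ω = 1 rad/s:
zero (1 + j1·0.2) = 1 + j0.2 → |·| ≈ 1.0198, ∠ ≈ 11.31°
zero (1 + j1·0.0005) = 1 + j0.0005 → |·| ≈ 1, ∠ ≈ 0.03°
pole (1 + j1·0.125) = 1 + j0.125 → |·| ≈ 1.0078, ∠ ≈ 7.13°
pole (1 + j1·0.001) = 1 + j0.001 → |·| ≈ 1, ∠ ≈ 0.06°
|H| = 6.25 · 1.0198 · 1 / (1.0078 · 1) ≈ 6.3244
Gain = 20 log₁₀(6.3244) ≈ 16.02 dB

16.0 dB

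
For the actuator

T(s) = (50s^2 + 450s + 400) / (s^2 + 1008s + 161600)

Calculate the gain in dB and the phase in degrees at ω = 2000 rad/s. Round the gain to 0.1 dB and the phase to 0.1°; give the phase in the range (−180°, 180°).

33.3 dB, 27.5°

Substitute s = j2000:
Numerator: 50(j2000)^2 + 450(j2000) + 400 = -199999600 + j900000
Denominator: (j2000)^2 + 1008(j2000) + 161600 = -3838400 + j2016000
|N| = √(199999600² + 900000²) ≈ 2e+08, ∠N ≈ 179.74°
|D| = √(3838400² + 2016000²) ≈ 4.3356e+06, ∠D ≈ 152.29°
|T| = 2e+08 / 4.3356e+06 ≈ 46.13
Gain = 20 log₁₀(46.13) ≈ 33.28 dB
∠T = 179.74° − 152.29° = 27.45°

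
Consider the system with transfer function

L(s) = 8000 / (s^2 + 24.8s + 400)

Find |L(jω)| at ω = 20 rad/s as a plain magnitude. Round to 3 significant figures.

At s = jω = j20:
quadratic: (j20)² + 24.8·j20 + 400 = 0 + j496 → |·| ≈ 496, ∠ ≈ 90.00°
|L| = 8000 / 496 ≈ 16.129

16.1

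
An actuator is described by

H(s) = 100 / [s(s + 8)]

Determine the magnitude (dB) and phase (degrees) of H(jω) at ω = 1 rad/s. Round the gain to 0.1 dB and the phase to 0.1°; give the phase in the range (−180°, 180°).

21.9 dB, -97.1°

At s = jω = j1:
pole (s+8): 8 + j1 → |·| = √(8²+1²) = √65 ≈ 8.0623, ∠ = arctan(1/8) ≈ 7.13°
pole at origin: |s| = 1, ∠ = 90.00° (in denominator)
|H| = 100 / 8.0623 ≈ 12.403
Gain = 20 log₁₀(12.403) ≈ 21.87 dB
∠H = 0.00° − 97.13° = -97.13°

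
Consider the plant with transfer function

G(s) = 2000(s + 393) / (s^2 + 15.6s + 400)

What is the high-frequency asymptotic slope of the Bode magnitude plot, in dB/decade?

Each pole contributes −20 dB/decade at high frequency; each zero contributes +20 dB/decade.
Net: 1 zero(s) − 2 pole(s) → -20 dB/decade.

-20 dB/decade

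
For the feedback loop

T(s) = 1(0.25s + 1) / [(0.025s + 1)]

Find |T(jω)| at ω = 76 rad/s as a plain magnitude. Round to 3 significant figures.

8.86

At ω = 76 rad/s:
zero (1 + j76·0.25) = 1 + j19 → |·| ≈ 19.026, ∠ ≈ 86.99°
pole (1 + j76·0.025) = 1 + j1.9 → |·| ≈ 2.1471, ∠ ≈ 62.24°
|T| = 1 · 19.026 / (2.1471) ≈ 8.8613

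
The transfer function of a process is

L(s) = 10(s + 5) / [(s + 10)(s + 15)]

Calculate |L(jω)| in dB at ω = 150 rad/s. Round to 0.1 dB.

-23.6 dB

At s = jω = j150:
zero (s+5): 5 + j150 → |·| = √(5²+150²) = √22525 ≈ 150.08, ∠ = arctan(150/5) ≈ 88.09°
pole (s+10): 10 + j150 → |·| = √(10²+150²) = √22600 ≈ 150.33, ∠ = arctan(150/10) ≈ 86.19°
pole (s+15): 15 + j150 → |·| = √(15²+150²) = √22725 ≈ 150.75, ∠ = arctan(150/15) ≈ 84.29°
|L| = 10 · 150.08 / 22662 ≈ 0.066225
Gain = 20 log₁₀(0.066225) ≈ -23.58 dB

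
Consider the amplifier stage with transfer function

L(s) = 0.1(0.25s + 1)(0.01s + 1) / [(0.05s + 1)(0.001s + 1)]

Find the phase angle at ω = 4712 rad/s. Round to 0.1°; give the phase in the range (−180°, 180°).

11.0°

At ω = 4712 rad/s:
zero (1 + j4712·0.25) = 1 + j1178 → |·| ≈ 1178, ∠ ≈ 89.95°
zero (1 + j4712·0.01) = 1 + j47.12 → |·| ≈ 47.131, ∠ ≈ 88.78°
pole (1 + j4712·0.05) = 1 + j235.6 → |·| ≈ 235.6, ∠ ≈ 89.76°
pole (1 + j4712·0.001) = 1 + j4.712 → |·| ≈ 4.8169, ∠ ≈ 78.02°
∠L = (89.95° + 88.78°) − (89.76° + 78.02°) = 10.95°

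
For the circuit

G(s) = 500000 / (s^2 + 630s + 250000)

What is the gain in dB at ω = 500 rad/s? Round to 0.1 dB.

At s = jω = j500:
quadratic: (j500)² + 630·j500 + 250000 = 0 + j315000 → |·| ≈ 3.15e+05, ∠ ≈ 90.00°
|G| = 500000 / 3.15e+05 ≈ 1.5873
Gain = 20 log₁₀(1.5873) ≈ 4.01 dB

4.0 dB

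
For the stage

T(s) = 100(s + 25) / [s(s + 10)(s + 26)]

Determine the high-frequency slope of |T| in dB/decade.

Each pole contributes −20 dB/decade at high frequency; each zero contributes +20 dB/decade.
Net: 1 zero(s) − 3 pole(s) → -40 dB/decade.

-40 dB/decade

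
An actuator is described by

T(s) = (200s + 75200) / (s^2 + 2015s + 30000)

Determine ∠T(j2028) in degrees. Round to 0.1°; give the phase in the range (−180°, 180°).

Substitute s = j2028:
Numerator: 200(j2028) + 75200 = 75200 + j405600
Denominator: (j2028)^2 + 2015(j2028) + 30000 = -4082784 + j4086420
|N| = √(75200² + 405600²) ≈ 4.1251e+05, ∠N ≈ 79.50°
|D| = √(4082784² + 4086420²) ≈ 5.7765e+06, ∠D ≈ 134.97°
∠T = 79.50° − 134.97° = -55.47°

-55.5°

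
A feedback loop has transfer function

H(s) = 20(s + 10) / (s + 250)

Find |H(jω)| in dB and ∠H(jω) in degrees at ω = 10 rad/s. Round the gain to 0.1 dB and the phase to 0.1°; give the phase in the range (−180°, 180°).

1.1 dB, 42.7°

At s = jω = j10:
zero (s+10): 10 + j10 → |·| = √(10²+10²) = √200 ≈ 14.142, ∠ = arctan(10/10) ≈ 45.00°
pole (s+250): 250 + j10 → |·| = √(250²+10²) = √62600 ≈ 250.2, ∠ = arctan(10/250) ≈ 2.29°
|H| = 20 · 14.142 / 250.2 ≈ 1.1305
Gain = 20 log₁₀(1.1305) ≈ 1.07 dB
∠H = 45.00° − 2.29° = 42.71°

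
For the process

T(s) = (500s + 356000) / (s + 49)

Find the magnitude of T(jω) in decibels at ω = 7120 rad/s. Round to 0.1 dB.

54.0 dB

Substitute s = j7120:
Numerator: 500(j7120) + 356000 = 356000 + j3560000
Denominator: (j7120) + 49 = 49 + j7120
|N| = √(356000² + 3560000²) ≈ 3.5778e+06, ∠N ≈ 84.29°
|D| = √(49² + 7120²) ≈ 7120.2, ∠D ≈ 89.61°
|T| = 3.5778e+06 / 7120.2 ≈ 502.49
Gain = 20 log₁₀(502.49) ≈ 54.02 dB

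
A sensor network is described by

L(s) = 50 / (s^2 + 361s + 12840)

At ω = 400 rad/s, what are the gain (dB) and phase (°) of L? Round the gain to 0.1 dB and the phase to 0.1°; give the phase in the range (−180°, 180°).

Substitute s = j400:
Numerator: 50 = 50 + j0
Denominator: (j400)^2 + 361(j400) + 12840 = -147160 + j144400
|N| = √(50² + 0²) ≈ 50, ∠N ≈ 0.00°
|D| = √(147160² + 144400²) ≈ 2.0617e+05, ∠D ≈ 135.54°
|L| = 50 / 2.0617e+05 ≈ 0.00024252
Gain = 20 log₁₀(0.00024252) ≈ -72.31 dB
∠L = 0.00° − 135.54° = -135.54°

-72.3 dB, -135.5°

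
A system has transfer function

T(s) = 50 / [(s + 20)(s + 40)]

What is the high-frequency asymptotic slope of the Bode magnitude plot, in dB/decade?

-40 dB/decade

Each pole contributes −20 dB/decade at high frequency; each zero contributes +20 dB/decade.
Net: 0 zero(s) − 2 pole(s) → -40 dB/decade.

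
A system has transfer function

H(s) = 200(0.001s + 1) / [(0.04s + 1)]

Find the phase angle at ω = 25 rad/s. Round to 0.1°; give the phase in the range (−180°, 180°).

At ω = 25 rad/s:
zero (1 + j25·0.001) = 1 + j0.025 → |·| ≈ 1.0003, ∠ ≈ 1.43°
pole (1 + j25·0.04) = 1 + j1 → |·| ≈ 1.4142, ∠ ≈ 45.00°
∠H = (1.43°) − (45.00°) = -43.57°

-43.6°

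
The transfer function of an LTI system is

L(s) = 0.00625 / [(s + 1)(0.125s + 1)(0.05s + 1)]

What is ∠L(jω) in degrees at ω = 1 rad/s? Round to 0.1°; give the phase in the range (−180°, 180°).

At ω = 1 rad/s:
pole (1 + j1·1) = 1 + j1 → |·| ≈ 1.4142, ∠ ≈ 45.00°
pole (1 + j1·0.125) = 1 + j0.125 → |·| ≈ 1.0078, ∠ ≈ 7.13°
pole (1 + j1·0.05) = 1 + j0.05 → |·| ≈ 1.0012, ∠ ≈ 2.86°
∠L = (0°) − (45.00° + 7.13° + 2.86°) = -54.99°

-55.0°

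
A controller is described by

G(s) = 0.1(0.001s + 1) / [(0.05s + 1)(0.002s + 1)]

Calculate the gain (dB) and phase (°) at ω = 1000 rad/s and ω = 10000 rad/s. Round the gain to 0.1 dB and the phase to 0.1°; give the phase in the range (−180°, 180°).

At ω = 1000 rad/s:
zero (1 + j1000·0.001) = 1 + j1 → |·| ≈ 1.4142, ∠ ≈ 45.00°
pole (1 + j1000·0.05) = 1 + j50 → |·| ≈ 50.01, ∠ ≈ 88.85°
pole (1 + j1000·0.002) = 1 + j2 → |·| ≈ 2.2361, ∠ ≈ 63.43°
|G| = 0.1 · 1.4142 / (50.01 · 2.2361) ≈ 0.0012646
Gain = 20 log₁₀(0.0012646) ≈ -57.96 dB
∠G = (45.00°) − (88.85° + 63.43°) = -107.28°

At ω = 10000 rad/s:
zero (1 + j10000·0.001) = 1 + j10 → |·| ≈ 10.05, ∠ ≈ 84.29°
pole (1 + j10000·0.05) = 1 + j500 → |·| ≈ 500, ∠ ≈ 89.89°
pole (1 + j10000·0.002) = 1 + j20 → |·| ≈ 20.025, ∠ ≈ 87.14°
|G| = 0.1 · 10.05 / (500 · 20.025) ≈ 0.00010037
Gain = 20 log₁₀(0.00010037) ≈ -79.97 dB
∠G = (84.29°) − (89.89° + 87.14°) = -92.74°

ω = 1000: -58.0 dB, -107.3°; ω = 10000: -80.0 dB, -92.7°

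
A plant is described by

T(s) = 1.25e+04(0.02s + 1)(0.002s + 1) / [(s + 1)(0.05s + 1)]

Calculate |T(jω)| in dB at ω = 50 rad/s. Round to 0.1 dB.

At ω = 50 rad/s:
zero (1 + j50·0.02) = 1 + j1 → |·| ≈ 1.4142, ∠ ≈ 45.00°
zero (1 + j50·0.002) = 1 + j0.1 → |·| ≈ 1.005, ∠ ≈ 5.71°
pole (1 + j50·1) = 1 + j50 → |·| ≈ 50.01, ∠ ≈ 88.85°
pole (1 + j50·0.05) = 1 + j2.5 → |·| ≈ 2.6926, ∠ ≈ 68.20°
|T| = 1.25e+04 · 1.4142 · 1.005 / (50.01 · 2.6926) ≈ 131.93
Gain = 20 log₁₀(131.93) ≈ 42.41 dB

42.4 dB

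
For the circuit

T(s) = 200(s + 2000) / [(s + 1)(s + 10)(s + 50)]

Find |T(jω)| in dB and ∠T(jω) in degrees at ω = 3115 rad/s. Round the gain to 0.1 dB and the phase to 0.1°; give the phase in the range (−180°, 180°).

At s = jω = j3115:
zero (s+2000): 2000 + j3115 → |·| = √(2000²+3115²) = √13703225 ≈ 3701.8, ∠ = arctan(3115/2000) ≈ 57.30°
pole (s+1): 1 + j3115 → |·| = √(1²+3115²) = √9703226 ≈ 3115, ∠ = arctan(3115/1) ≈ 89.98°
pole (s+10): 10 + j3115 → |·| = √(10²+3115²) = √9703325 ≈ 3115, ∠ = arctan(3115/10) ≈ 89.82°
pole (s+50): 50 + j3115 → |·| = √(50²+3115²) = √9705725 ≈ 3115.4, ∠ = arctan(3115/50) ≈ 89.08°
|T| = 200 · 3701.8 / 3.0229e+10 ≈ 2.4492e-05
Gain = 20 log₁₀(2.4492e-05) ≈ -92.22 dB
∠T = 57.30° − 268.88° = -211.58° ≡ 148.42° (principal value)

-92.2 dB, 148.4°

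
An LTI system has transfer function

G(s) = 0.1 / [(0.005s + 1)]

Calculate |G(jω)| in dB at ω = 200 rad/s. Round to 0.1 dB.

-23.0 dB

At ω = 200 rad/s:
pole (1 + j200·0.005) = 1 + j1 → |·| ≈ 1.4142, ∠ ≈ 45.00°
|G| = 0.1 · 1 / (1.4142) ≈ 0.070711
Gain = 20 log₁₀(0.070711) ≈ -23.01 dB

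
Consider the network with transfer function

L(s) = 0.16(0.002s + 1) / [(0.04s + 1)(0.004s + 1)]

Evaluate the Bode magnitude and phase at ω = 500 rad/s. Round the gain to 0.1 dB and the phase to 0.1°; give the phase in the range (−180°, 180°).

-45.9 dB, -105.6°

At ω = 500 rad/s:
zero (1 + j500·0.002) = 1 + j1 → |·| ≈ 1.4142, ∠ ≈ 45.00°
pole (1 + j500·0.04) = 1 + j20 → |·| ≈ 20.025, ∠ ≈ 87.14°
pole (1 + j500·0.004) = 1 + j2 → |·| ≈ 2.2361, ∠ ≈ 63.43°
|L| = 0.16 · 1.4142 / (20.025 · 2.2361) ≈ 0.0050532
Gain = 20 log₁₀(0.0050532) ≈ -45.93 dB
∠L = (45.00°) − (87.14° + 63.43°) = -105.57°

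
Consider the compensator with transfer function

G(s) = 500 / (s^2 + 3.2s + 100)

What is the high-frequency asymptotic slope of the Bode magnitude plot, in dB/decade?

Each pole contributes −20 dB/decade at high frequency; each zero contributes +20 dB/decade.
Net: 0 zero(s) − 2 pole(s) → -40 dB/decade.

-40 dB/decade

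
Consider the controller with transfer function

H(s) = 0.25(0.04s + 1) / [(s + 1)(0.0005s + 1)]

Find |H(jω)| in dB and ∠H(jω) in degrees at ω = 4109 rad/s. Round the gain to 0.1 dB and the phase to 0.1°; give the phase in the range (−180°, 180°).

-47.2 dB, -64.4°

At ω = 4109 rad/s:
zero (1 + j4109·0.04) = 1 + j164.36 → |·| ≈ 164.36, ∠ ≈ 89.65°
pole (1 + j4109·1) = 1 + j4109 → |·| ≈ 4109, ∠ ≈ 89.99°
pole (1 + j4109·0.0005) = 1 + j2.0545 → |·| ≈ 2.2849, ∠ ≈ 64.05°
|H| = 0.25 · 164.36 / (4109 · 2.2849) ≈ 0.0043766
Gain = 20 log₁₀(0.0043766) ≈ -47.18 dB
∠H = (89.65°) − (89.99° + 64.05°) = -64.39°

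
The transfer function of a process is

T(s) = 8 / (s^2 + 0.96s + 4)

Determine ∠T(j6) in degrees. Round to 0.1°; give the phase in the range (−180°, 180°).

-169.8°

At s = jω = j6:
quadratic: (j6)² + 0.96·j6 + 4 = -32 + j5.76 → |·| ≈ 32.514, ∠ ≈ 169.80°
∠T = 0.00° − 169.80° = -169.80°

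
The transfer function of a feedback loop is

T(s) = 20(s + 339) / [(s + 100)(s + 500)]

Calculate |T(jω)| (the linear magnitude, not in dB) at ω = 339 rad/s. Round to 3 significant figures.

At s = jω = j339:
zero (s+339): 339 + j339 → |·| = √(339²+339²) = √229842 ≈ 479.42, ∠ = arctan(339/339) ≈ 45.00°
pole (s+100): 100 + j339 → |·| = √(100²+339²) = √124921 ≈ 353.44, ∠ = arctan(339/100) ≈ 73.56°
pole (s+500): 500 + j339 → |·| = √(500²+339²) = √364921 ≈ 604.09, ∠ = arctan(339/500) ≈ 34.14°
|T| = 20 · 479.42 / 2.1351e+05 ≈ 0.044908

0.0449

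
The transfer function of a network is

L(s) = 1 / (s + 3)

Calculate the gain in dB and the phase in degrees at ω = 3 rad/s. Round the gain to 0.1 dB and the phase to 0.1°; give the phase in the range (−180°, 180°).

At s = jω = j3:
pole (s+3): 3 + j3 → |·| = √(3²+3²) = √18 ≈ 4.2426, ∠ = arctan(3/3) ≈ 45.00°
|L| = 1 / 4.2426 ≈ 0.2357
Gain = 20 log₁₀(0.2357) ≈ -12.55 dB
∠L = 0.00° − 45.00° = -45.00°

-12.6 dB, -45.0°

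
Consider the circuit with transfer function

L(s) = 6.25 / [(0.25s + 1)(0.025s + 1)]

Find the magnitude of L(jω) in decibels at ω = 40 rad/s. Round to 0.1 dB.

-7.1 dB

At ω = 40 rad/s:
pole (1 + j40·0.25) = 1 + j10 → |·| ≈ 10.05, ∠ ≈ 84.29°
pole (1 + j40·0.025) = 1 + j1 → |·| ≈ 1.4142, ∠ ≈ 45.00°
|L| = 6.25 · 1 / (10.05 · 1.4142) ≈ 0.43975
Gain = 20 log₁₀(0.43975) ≈ -7.14 dB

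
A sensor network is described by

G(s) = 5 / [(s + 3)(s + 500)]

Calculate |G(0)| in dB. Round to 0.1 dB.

-49.5 dB

G(0) = 5 / (3·500) ≈ 0.0033333
20 log₁₀(0.0033333) ≈ -49.54 dB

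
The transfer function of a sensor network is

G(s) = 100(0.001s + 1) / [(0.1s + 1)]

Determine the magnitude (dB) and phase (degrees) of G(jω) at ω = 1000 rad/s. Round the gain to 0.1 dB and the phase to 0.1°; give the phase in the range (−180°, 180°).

3.0 dB, -44.4°

At ω = 1000 rad/s:
zero (1 + j1000·0.001) = 1 + j1 → |·| ≈ 1.4142, ∠ ≈ 45.00°
pole (1 + j1000·0.1) = 1 + j100 → |·| ≈ 100, ∠ ≈ 89.43°
|G| = 100 · 1.4142 / (100) ≈ 1.4142
Gain = 20 log₁₀(1.4142) ≈ 3.01 dB
∠G = (45.00°) − (89.43°) = -44.43°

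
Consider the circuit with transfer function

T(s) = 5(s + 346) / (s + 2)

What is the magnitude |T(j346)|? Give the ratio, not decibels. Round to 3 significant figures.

7.07

At s = jω = j346:
zero (s+346): 346 + j346 → |·| = √(346²+346²) = √239432 ≈ 489.32, ∠ = arctan(346/346) ≈ 45.00°
pole (s+2): 2 + j346 → |·| = √(2²+346²) = √119720 ≈ 346.01, ∠ = arctan(346/2) ≈ 89.67°
|T| = 5 · 489.32 / 346.01 ≈ 7.0709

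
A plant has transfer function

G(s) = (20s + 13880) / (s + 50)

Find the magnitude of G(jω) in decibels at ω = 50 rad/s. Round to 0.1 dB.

45.9 dB

Substitute s = j50:
Numerator: 20(j50) + 13880 = 13880 + j1000
Denominator: (j50) + 50 = 50 + j50
|N| = √(13880² + 1000²) ≈ 13916, ∠N ≈ 4.12°
|D| = √(50² + 50²) ≈ 70.711, ∠D ≈ 45.00°
|G| = 13916 / 70.711 ≈ 196.8
Gain = 20 log₁₀(196.8) ≈ 45.88 dB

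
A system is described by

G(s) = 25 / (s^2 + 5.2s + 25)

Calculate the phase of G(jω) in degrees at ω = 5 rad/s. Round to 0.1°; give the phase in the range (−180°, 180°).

At s = jω = j5:
quadratic: (j5)² + 5.2·j5 + 25 = 0 + j26 → |·| ≈ 26, ∠ ≈ 90.00°
∠G = 0.00° − 90.00° = -90.00°

-90.0°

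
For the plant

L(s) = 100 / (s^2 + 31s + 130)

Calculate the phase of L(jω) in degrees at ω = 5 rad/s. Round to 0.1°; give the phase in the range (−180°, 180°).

-55.9°

Substitute s = j5:
Numerator: 100 = 100 + j0
Denominator: (j5)^2 + 31(j5) + 130 = 105 + j155
|N| = √(100² + 0²) ≈ 100, ∠N ≈ 0.00°
|D| = √(105² + 155²) ≈ 187.22, ∠D ≈ 55.89°
∠L = 0.00° − 55.89° = -55.89°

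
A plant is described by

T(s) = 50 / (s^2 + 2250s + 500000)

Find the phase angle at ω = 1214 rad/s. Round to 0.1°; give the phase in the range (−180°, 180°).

Substitute s = j1214:
Numerator: 50 = 50 + j0
Denominator: (j1214)^2 + 2250(j1214) + 500000 = -973796 + j2731500
|N| = √(50² + 0²) ≈ 50, ∠N ≈ 0.00°
|D| = √(973796² + 2731500²) ≈ 2.8999e+06, ∠D ≈ 109.62°
∠T = 0.00° − 109.62° = -109.62°

-109.6°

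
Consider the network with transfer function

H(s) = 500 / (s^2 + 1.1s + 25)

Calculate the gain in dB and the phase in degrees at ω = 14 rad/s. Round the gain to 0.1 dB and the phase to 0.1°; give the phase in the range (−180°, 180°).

9.3 dB, -174.9°

At s = jω = j14:
quadratic: (j14)² + 1.1·j14 + 25 = -171 + j15.4 → |·| ≈ 171.69, ∠ ≈ 174.85°
|H| = 500 / 171.69 ≈ 2.9122
Gain = 20 log₁₀(2.9122) ≈ 9.28 dB
∠H = 0.00° − 174.85° = -174.85°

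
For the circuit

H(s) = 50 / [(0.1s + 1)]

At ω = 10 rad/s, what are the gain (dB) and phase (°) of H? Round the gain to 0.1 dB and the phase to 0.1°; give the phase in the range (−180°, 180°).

At ω = 10 rad/s:
pole (1 + j10·0.1) = 1 + j1 → |·| ≈ 1.4142, ∠ ≈ 45.00°
|H| = 50 · 1 / (1.4142) ≈ 35.356
Gain = 20 log₁₀(35.356) ≈ 30.97 dB
∠H = (0°) − (45.00°) = -45.00°

31.0 dB, -45.0°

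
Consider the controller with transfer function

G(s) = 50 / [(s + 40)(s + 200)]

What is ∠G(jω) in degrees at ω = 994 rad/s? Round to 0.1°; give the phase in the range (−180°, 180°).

At s = jω = j994:
pole (s+40): 40 + j994 → |·| = √(40²+994²) = √989636 ≈ 994.8, ∠ = arctan(994/40) ≈ 87.70°
pole (s+200): 200 + j994 → |·| = √(200²+994²) = √1028036 ≈ 1013.9, ∠ = arctan(994/200) ≈ 78.62°
∠G = 0.00° − 166.32° = -166.32°

-166.3°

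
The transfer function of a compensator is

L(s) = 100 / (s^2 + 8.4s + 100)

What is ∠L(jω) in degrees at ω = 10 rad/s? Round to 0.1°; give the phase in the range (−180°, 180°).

At s = jω = j10:
quadratic: (j10)² + 8.4·j10 + 100 = 0 + j84 → |·| ≈ 84, ∠ ≈ 90.00°
∠L = 0.00° − 90.00° = -90.00°

-90.0°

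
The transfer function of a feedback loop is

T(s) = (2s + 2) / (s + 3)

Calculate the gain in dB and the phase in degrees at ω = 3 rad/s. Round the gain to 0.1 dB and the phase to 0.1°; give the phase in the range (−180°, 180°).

Substitute s = j3:
Numerator: 2(j3) + 2 = 2 + j6
Denominator: (j3) + 3 = 3 + j3
|N| = √(2² + 6²) ≈ 6.3246, ∠N ≈ 71.57°
|D| = √(3² + 3²) ≈ 4.2426, ∠D ≈ 45.00°
|T| = 6.3246 / 4.2426 ≈ 1.4907
Gain = 20 log₁₀(1.4907) ≈ 3.47 dB
∠T = 71.57° − 45.00° = 26.57°

3.5 dB, 26.6°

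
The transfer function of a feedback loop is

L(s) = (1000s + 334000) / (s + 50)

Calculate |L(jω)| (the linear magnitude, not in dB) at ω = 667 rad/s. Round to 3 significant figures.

Substitute s = j667:
Numerator: 1000(j667) + 334000 = 334000 + j667000
Denominator: (j667) + 50 = 50 + j667
|N| = √(334000² + 667000²) ≈ 7.4595e+05, ∠N ≈ 63.40°
|D| = √(50² + 667²) ≈ 668.87, ∠D ≈ 85.71°
|L| = 7.4595e+05 / 668.87 ≈ 1115.2

1.12e+03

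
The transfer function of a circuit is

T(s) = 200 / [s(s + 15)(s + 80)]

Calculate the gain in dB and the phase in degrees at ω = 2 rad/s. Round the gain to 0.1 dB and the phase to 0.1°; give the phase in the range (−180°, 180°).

At s = jω = j2:
pole (s+15): 15 + j2 → |·| = √(15²+2²) = √229 ≈ 15.133, ∠ = arctan(2/15) ≈ 7.59°
pole (s+80): 80 + j2 → |·| = √(80²+2²) = √6404 ≈ 80.025, ∠ = arctan(2/80) ≈ 1.43°
pole at origin: |s| = 2, ∠ = 90.00° (in denominator)
|T| = 200 / 2422 ≈ 0.082576
Gain = 20 log₁₀(0.082576) ≈ -21.66 dB
∠T = 0.00° − 99.02° = -99.02°

-21.7 dB, -99.0°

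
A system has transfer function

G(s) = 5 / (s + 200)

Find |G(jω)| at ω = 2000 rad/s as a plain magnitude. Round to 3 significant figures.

Substitute s = j2000:
Numerator: 5 = 5 + j0
Denominator: (j2000) + 200 = 200 + j2000
|N| = √(5² + 0²) ≈ 5, ∠N ≈ 0.00°
|D| = √(200² + 2000²) ≈ 2010, ∠D ≈ 84.29°
|G| = 5 / 2010 ≈ 0.0024876

0.00249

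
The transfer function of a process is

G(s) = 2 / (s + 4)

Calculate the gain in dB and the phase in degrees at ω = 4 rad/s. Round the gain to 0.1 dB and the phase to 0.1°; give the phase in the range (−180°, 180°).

-9.0 dB, -45.0°

Substitute s = j4:
Numerator: 2 = 2 + j0
Denominator: (j4) + 4 = 4 + j4
|N| = √(2² + 0²) ≈ 2, ∠N ≈ 0.00°
|D| = √(4² + 4²) ≈ 5.6569, ∠D ≈ 45.00°
|G| = 2 / 5.6569 ≈ 0.35355
Gain = 20 log₁₀(0.35355) ≈ -9.03 dB
∠G = 0.00° − 45.00° = -45.00°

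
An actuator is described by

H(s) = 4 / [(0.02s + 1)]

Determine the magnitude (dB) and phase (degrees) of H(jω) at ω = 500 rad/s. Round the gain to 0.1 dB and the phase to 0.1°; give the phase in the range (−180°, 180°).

At ω = 500 rad/s:
pole (1 + j500·0.02) = 1 + j10 → |·| ≈ 10.05, ∠ ≈ 84.29°
|H| = 4 · 1 / (10.05) ≈ 0.39801
Gain = 20 log₁₀(0.39801) ≈ -8.00 dB
∠H = (0°) − (84.29°) = -84.29°

-8.0 dB, -84.3°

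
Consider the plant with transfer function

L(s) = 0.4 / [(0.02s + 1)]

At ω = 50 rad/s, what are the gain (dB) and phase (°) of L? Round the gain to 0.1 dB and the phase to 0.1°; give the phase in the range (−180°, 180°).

-11.0 dB, -45.0°

At ω = 50 rad/s:
pole (1 + j50·0.02) = 1 + j1 → |·| ≈ 1.4142, ∠ ≈ 45.00°
|L| = 0.4 · 1 / (1.4142) ≈ 0.28285
Gain = 20 log₁₀(0.28285) ≈ -10.97 dB
∠L = (0°) − (45.00°) = -45.00°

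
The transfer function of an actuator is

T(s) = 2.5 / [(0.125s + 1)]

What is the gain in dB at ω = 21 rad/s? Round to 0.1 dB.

At ω = 21 rad/s:
pole (1 + j21·0.125) = 1 + j2.625 → |·| ≈ 2.809, ∠ ≈ 69.15°
|T| = 2.5 · 1 / (2.809) ≈ 0.89
Gain = 20 log₁₀(0.89) ≈ -1.01 dB

-1.0 dB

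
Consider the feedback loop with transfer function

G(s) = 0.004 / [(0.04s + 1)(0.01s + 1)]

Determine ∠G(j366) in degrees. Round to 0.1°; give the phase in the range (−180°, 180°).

-160.8°

At ω = 366 rad/s:
pole (1 + j366·0.04) = 1 + j14.64 → |·| ≈ 14.674, ∠ ≈ 86.09°
pole (1 + j366·0.01) = 1 + j3.66 → |·| ≈ 3.7942, ∠ ≈ 74.72°
∠G = (0°) − (86.09° + 74.72°) = -160.81°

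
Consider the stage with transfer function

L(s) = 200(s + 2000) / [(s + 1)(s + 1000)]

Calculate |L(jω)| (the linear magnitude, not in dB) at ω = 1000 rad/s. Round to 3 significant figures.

At s = jω = j1000:
zero (s+2000): 2000 + j1000 → |·| = √(2000²+1000²) = √5000000 ≈ 2236.1, ∠ = arctan(1000/2000) ≈ 26.57°
pole (s+1): 1 + j1000 → |·| = √(1²+1000²) = √1000001 ≈ 1000, ∠ = arctan(1000/1) ≈ 89.94°
pole (s+1000): 1000 + j1000 → |·| = √(1000²+1000²) = √2000000 ≈ 1414.2, ∠ = arctan(1000/1000) ≈ 45.00°
|L| = 200 · 2236.1 / 1.4142e+06 ≈ 0.31624

0.316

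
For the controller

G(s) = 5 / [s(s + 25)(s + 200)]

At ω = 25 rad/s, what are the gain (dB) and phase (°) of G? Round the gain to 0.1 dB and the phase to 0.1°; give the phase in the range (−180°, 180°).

At s = jω = j25:
pole (s+25): 25 + j25 → |·| = √(25²+25²) = √1250 ≈ 35.355, ∠ = arctan(25/25) ≈ 45.00°
pole (s+200): 200 + j25 → |·| = √(200²+25²) = √40625 ≈ 201.56, ∠ = arctan(25/200) ≈ 7.13°
pole at origin: |s| = 25, ∠ = 90.00° (in denominator)
|G| = 5 / 1.7815e+05 ≈ 2.8066e-05
Gain = 20 log₁₀(2.8066e-05) ≈ -91.04 dB
∠G = 0.00° − 142.13° = -142.13°

-91.0 dB, -142.1°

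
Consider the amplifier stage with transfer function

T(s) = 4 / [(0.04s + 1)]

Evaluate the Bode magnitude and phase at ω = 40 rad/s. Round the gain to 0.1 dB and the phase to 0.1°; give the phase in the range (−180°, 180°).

6.5 dB, -58.0°

At ω = 40 rad/s:
pole (1 + j40·0.04) = 1 + j1.6 → |·| ≈ 1.8868, ∠ ≈ 57.99°
|T| = 4 · 1 / (1.8868) ≈ 2.12
Gain = 20 log₁₀(2.12) ≈ 6.53 dB
∠T = (0°) − (57.99°) = -57.99°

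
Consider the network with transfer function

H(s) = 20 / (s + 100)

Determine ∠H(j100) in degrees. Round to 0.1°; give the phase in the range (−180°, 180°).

-45.0°

Substitute s = j100:
Numerator: 20 = 20 + j0
Denominator: (j100) + 100 = 100 + j100
|N| = √(20² + 0²) ≈ 20, ∠N ≈ 0.00°
|D| = √(100² + 100²) ≈ 141.42, ∠D ≈ 45.00°
∠H = 0.00° − 45.00° = -45.00°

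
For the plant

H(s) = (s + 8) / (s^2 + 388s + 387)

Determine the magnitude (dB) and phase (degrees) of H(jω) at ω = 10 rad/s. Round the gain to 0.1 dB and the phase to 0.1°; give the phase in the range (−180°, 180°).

-49.7 dB, -34.4°

Substitute s = j10:
Numerator: (j10) + 8 = 8 + j10
Denominator: (j10)^2 + 388(j10) + 387 = 287 + j3880
|N| = √(8² + 10²) ≈ 12.806, ∠N ≈ 51.34°
|D| = √(287² + 3880²) ≈ 3890.6, ∠D ≈ 85.77°
|H| = 12.806 / 3890.6 ≈ 0.0032915
Gain = 20 log₁₀(0.0032915) ≈ -49.65 dB
∠H = 51.34° − 85.77° = -34.43°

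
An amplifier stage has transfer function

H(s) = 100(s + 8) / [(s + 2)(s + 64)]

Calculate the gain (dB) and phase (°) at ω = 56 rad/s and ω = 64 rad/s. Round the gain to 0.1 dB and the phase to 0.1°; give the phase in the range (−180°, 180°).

ω = 56: 1.5 dB, -47.3°; ω = 64: 0.9 dB, -50.3°

At s = jω = j56:
zero (s+8): 8 + j56 → |·| = √(8²+56²) = √3200 ≈ 56.569, ∠ = arctan(56/8) ≈ 81.87°
pole (s+2): 2 + j56 → |·| = √(2²+56²) = √3140 ≈ 56.036, ∠ = arctan(56/2) ≈ 87.95°
pole (s+64): 64 + j56 → |·| = √(64²+56²) = √7232 ≈ 85.041, ∠ = arctan(56/64) ≈ 41.19°
|H| = 100 · 56.569 / 4765.4 ≈ 1.1871
Gain = 20 log₁₀(1.1871) ≈ 1.49 dB
∠H = 81.87° − 129.14° = -47.27°

At s = jω = j64:
zero (s+8): 8 + j64 → |·| = √(8²+64²) = √4160 ≈ 64.498, ∠ = arctan(64/8) ≈ 82.87°
pole (s+2): 2 + j64 → |·| = √(2²+64²) = √4100 ≈ 64.031, ∠ = arctan(64/2) ≈ 88.21°
pole (s+64): 64 + j64 → |·| = √(64²+64²) = √8192 ≈ 90.51, ∠ = arctan(64/64) ≈ 45.00°
|H| = 100 · 64.498 / 5795.4 ≈ 1.1129
Gain = 20 log₁₀(1.1129) ≈ 0.93 dB
∠H = 82.87° − 133.21° = -50.34°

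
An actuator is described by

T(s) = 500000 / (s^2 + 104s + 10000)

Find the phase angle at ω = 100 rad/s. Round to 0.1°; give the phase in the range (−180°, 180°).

At s = jω = j100:
quadratic: (j100)² + 104·j100 + 10000 = 0 + j10400 → |·| ≈ 10400, ∠ ≈ 90.00°
∠T = 0.00° − 90.00° = -90.00°

-90.0°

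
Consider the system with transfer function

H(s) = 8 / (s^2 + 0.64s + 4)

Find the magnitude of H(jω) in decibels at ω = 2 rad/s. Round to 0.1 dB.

At s = jω = j2:
quadratic: (j2)² + 0.64·j2 + 4 = 0 + j1.28 → |·| ≈ 1.28, ∠ ≈ 90.00°
|H| = 8 / 1.28 ≈ 6.25
Gain = 20 log₁₀(6.25) ≈ 15.92 dB

15.9 dB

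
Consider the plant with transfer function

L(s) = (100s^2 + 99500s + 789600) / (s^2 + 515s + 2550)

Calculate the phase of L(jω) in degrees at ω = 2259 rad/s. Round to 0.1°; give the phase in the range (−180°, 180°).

-11.0°

Substitute s = j2259:
Numerator: 100(j2259)^2 + 99500(j2259) + 789600 = -509518500 + j224770500
Denominator: (j2259)^2 + 515(j2259) + 2550 = -5100531 + j1163385
|N| = √(509518500² + 224770500²) ≈ 5.5689e+08, ∠N ≈ 156.20°
|D| = √(5100531² + 1163385²) ≈ 5.2315e+06, ∠D ≈ 167.15°
∠L = 156.20° − 167.15° = -10.95°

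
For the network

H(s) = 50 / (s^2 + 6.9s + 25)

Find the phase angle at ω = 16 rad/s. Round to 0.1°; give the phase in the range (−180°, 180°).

-154.5°

At s = jω = j16:
quadratic: (j16)² + 6.9·j16 + 25 = -231 + j110.4 → |·| ≈ 256.03, ∠ ≈ 154.46°
∠H = 0.00° − 154.46° = -154.46°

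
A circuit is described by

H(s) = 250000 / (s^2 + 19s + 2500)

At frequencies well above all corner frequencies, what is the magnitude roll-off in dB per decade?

-40 dB/decade

Each pole contributes −20 dB/decade at high frequency; each zero contributes +20 dB/decade.
Net: 0 zero(s) − 2 pole(s) → -40 dB/decade.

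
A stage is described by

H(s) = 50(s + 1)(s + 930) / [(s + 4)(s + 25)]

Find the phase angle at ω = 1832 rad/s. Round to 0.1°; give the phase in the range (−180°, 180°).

-26.0°

At s = jω = j1832:
zero (s+1): 1 + j1832 → |·| = √(1²+1832²) = √3356225 ≈ 1832, ∠ = arctan(1832/1) ≈ 89.97°
zero (s+930): 930 + j1832 → |·| = √(930²+1832²) = √4221124 ≈ 2054.5, ∠ = arctan(1832/930) ≈ 63.09°
pole (s+4): 4 + j1832 → |·| = √(4²+1832²) = √3356240 ≈ 1832, ∠ = arctan(1832/4) ≈ 89.87°
pole (s+25): 25 + j1832 → |·| = √(25²+1832²) = √3356849 ≈ 1832.2, ∠ = arctan(1832/25) ≈ 89.22°
∠H = 153.06° − 179.09° = -26.03°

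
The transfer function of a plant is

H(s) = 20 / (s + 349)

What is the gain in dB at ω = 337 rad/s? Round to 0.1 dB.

-27.7 dB

Substitute s = j337:
Numerator: 20 = 20 + j0
Denominator: (j337) + 349 = 349 + j337
|N| = √(20² + 0²) ≈ 20, ∠N ≈ 0.00°
|D| = √(349² + 337²) ≈ 485.15, ∠D ≈ 44.00°
|H| = 20 / 485.15 ≈ 0.041224
Gain = 20 log₁₀(0.041224) ≈ -27.70 dB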